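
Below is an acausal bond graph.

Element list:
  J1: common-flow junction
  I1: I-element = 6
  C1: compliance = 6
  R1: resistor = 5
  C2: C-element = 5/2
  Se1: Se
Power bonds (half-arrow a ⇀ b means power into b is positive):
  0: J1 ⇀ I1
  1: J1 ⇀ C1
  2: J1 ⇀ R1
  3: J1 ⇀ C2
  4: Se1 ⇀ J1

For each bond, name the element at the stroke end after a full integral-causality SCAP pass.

b4 stroke→J1  (Se1 fixes effort; stroke away)
b0 stroke→I1  (I1: I, integral causality)
b1 stroke→J1  (common-f at J1 fixed by 0)
b2 stroke→J1  (1-jn J1 has f-setter on 0)
b3 stroke→J1  (J1 flow already set via bond 0)

bond 0 |I1
bond 1 |J1
bond 2 |J1
bond 3 |J1
bond 4 |J1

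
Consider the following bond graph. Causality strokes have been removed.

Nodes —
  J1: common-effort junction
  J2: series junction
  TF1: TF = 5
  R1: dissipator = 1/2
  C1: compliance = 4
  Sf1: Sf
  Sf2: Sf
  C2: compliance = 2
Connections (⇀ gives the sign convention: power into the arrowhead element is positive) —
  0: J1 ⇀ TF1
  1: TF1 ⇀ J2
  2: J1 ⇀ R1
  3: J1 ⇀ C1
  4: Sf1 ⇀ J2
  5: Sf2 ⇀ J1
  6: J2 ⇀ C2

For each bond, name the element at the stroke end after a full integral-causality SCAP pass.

β0 stroke at TF1
β1 stroke at J2
β2 stroke at R1
β3 stroke at J1
β4 stroke at Sf1
β5 stroke at Sf2
β6 stroke at J2

#4 stroke→Sf1  (Sf1 fixes flow; stroke at Sf1)
#5 stroke→Sf2  (Sf2 fixes flow; stroke at Sf2)
#1 stroke→J2  (J2 flow already set via bond 4)
#6 stroke→J2  (J2: bond 4 brought flow, rest push out)
#0 stroke→TF1  (through TF1, causality passes straight; one stroke at TF1)
#3 stroke→J1  (C1: C, integral causality)
#2 stroke→R1  (0-jn J1 has e-setter on 3)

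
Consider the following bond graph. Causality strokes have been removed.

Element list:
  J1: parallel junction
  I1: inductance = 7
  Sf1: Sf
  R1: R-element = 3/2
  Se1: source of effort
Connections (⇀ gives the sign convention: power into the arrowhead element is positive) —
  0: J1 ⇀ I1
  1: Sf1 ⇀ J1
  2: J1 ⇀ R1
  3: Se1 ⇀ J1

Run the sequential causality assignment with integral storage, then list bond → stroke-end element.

b1 |Sf1  (Sf1: flow source, stroke at near end)
b3 |J1  (Se1 fixes effort; stroke away)
b0 |I1  (common-e at J1 fixed by 3)
b2 |R1  (0-jn J1 has e-setter on 3)

#0 stroke→I1
#1 stroke→Sf1
#2 stroke→R1
#3 stroke→J1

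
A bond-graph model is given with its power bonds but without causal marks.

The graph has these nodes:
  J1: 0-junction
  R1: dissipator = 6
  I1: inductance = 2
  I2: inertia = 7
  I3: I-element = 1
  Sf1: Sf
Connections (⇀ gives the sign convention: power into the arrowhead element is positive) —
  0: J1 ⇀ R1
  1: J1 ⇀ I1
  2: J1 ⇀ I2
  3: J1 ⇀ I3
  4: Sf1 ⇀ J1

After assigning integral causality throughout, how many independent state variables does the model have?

3  (I1, I2, I3 all integral)

bond 4 stroke→Sf1  (Sf1 fixes flow; stroke at Sf1)
bond 1 stroke→I1  (I1 integral (f out))
bond 2 stroke→I2  (I2 integral (f out))
bond 3 stroke→I3  (prefer integral on I3)
bond 0 stroke→J1  (J1 needs exactly one e-in)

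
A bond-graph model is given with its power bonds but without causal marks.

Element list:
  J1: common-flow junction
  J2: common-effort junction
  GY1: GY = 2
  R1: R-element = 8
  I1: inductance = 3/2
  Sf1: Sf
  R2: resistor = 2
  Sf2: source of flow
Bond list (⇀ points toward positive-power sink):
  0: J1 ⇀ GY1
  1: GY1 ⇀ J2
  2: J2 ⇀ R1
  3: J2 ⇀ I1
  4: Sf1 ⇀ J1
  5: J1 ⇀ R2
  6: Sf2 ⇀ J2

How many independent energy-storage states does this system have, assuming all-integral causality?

1  (I1 all integral)

β4 |Sf1  (Sf1: flow source, stroke at near end)
β6 |Sf2  (Sf2 (Sf) sets flow on bond)
β0 |J1  (J1 flow already set via bond 4)
β5 |J1  (J1 flow already set via bond 4)
β1 |J2  (through GY1, causality inverts; strokes same side of GY1)
β2 |R1  (common-e at J2 fixed by 1)
β3 |I1  (J2: bond 1 brought effort, rest push out)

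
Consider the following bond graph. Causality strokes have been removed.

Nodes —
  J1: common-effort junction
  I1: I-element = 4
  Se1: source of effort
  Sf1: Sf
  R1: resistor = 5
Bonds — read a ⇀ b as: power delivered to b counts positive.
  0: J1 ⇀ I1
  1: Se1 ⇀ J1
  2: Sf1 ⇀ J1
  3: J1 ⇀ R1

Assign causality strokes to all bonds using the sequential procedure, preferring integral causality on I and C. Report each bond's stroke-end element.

β1 →J1  (Se1 (Se) sets effort on bond)
β2 →Sf1  (Sf1 (Sf) sets flow on bond)
β0 →I1  (common-e at J1 fixed by 1)
β3 →R1  (J1: bond 1 brought effort, rest push out)

b0 stroke at I1
b1 stroke at J1
b2 stroke at Sf1
b3 stroke at R1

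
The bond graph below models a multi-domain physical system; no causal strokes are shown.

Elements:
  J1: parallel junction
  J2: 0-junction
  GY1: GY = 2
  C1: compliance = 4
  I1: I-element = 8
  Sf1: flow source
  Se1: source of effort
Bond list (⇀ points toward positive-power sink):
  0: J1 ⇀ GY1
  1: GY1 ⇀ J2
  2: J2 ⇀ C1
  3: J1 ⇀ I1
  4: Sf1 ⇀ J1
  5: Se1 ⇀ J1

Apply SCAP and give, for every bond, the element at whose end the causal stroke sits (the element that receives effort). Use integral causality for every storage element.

β0 →GY1
β1 →GY1
β2 →J2
β3 →I1
β4 →Sf1
β5 →J1

β4 |Sf1  (source Sf1 imposes f)
β5 |J1  (Se1 fixes effort; stroke away)
β0 |GY1  (J1: bond 5 brought effort, rest push out)
β3 |I1  (J1 effort already set via bond 5)
β1 |GY1  (GY GY1: same side as bond 0)
β2 |J2  (J2 needs exactly one e-in)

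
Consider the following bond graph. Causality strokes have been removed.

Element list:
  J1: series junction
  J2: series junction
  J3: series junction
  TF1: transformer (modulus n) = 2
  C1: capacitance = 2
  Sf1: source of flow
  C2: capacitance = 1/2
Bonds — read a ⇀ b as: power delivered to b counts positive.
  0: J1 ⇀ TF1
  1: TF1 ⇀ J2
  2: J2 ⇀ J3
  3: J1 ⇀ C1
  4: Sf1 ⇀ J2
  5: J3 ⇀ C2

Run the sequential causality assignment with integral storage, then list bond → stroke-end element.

b4 →Sf1  (Sf1: flow source, stroke at near end)
b1 →J2  (common-f at J2 fixed by 4)
b2 →J2  (J2: bond 4 brought flow, rest push out)
b5 →J3  (J3: bond 2 brought flow, rest push out)
b0 →TF1  (TF1: transformer flips bond 1)
b3 →J1  (J1 flow already set via bond 0)

#0 stroke at TF1
#1 stroke at J2
#2 stroke at J2
#3 stroke at J1
#4 stroke at Sf1
#5 stroke at J3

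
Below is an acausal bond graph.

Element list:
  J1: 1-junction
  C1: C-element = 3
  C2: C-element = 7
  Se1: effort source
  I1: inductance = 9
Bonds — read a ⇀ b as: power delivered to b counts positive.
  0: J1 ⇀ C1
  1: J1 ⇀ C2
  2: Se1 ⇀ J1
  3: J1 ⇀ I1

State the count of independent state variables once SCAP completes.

3  (C1, C2, I1 all integral)

β2 →J1  (Se1 (Se) sets effort on bond)
β0 →J1  (C1: C, integral causality)
β1 →J1  (C2 outputs effort q/C2)
β3 →I1  (J1 needs exactly one f-in)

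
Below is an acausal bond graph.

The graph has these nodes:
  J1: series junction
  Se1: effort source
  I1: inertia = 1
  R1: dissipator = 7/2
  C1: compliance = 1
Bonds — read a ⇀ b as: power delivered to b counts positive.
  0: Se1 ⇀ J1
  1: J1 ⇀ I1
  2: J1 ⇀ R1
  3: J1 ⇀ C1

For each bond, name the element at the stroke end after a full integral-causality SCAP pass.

#0 stroke at J1
#1 stroke at I1
#2 stroke at J1
#3 stroke at J1

b0 |J1  (Se1 fixes effort; stroke away)
b1 |I1  (I1 outputs flow p/I1)
b2 |J1  (J1: bond 1 brought flow, rest push out)
b3 |J1  (1-jn J1 has f-setter on 1)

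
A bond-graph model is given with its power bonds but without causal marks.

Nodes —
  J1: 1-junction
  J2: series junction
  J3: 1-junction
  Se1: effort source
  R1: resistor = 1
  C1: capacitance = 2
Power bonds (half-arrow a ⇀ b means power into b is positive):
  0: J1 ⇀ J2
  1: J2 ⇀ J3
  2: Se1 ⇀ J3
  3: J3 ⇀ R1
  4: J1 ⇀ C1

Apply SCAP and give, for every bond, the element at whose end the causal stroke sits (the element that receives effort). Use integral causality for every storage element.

b2 →J3  (Se1 (Se) sets effort on bond)
b4 →J1  (C1 outputs effort q/C1)
b0 →J2  (closing 1-jn rule on J1)
b1 →J3  (only one flow-in slot at J2)
b3 →R1  (J3: last free bond brings flow in)

bond 0 →J2
bond 1 →J3
bond 2 →J3
bond 3 →R1
bond 4 →J1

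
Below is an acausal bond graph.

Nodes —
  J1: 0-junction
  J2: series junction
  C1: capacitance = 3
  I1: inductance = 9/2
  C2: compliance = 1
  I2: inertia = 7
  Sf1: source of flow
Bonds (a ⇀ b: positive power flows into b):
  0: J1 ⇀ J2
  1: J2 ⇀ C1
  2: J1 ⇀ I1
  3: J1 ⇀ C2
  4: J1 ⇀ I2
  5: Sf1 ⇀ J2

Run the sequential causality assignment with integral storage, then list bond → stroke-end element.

bond 5 →Sf1  (Sf1: flow source, stroke at near end)
bond 0 →J2  (J2: bond 5 brought flow, rest push out)
bond 1 →J2  (J2: bond 5 brought flow, rest push out)
bond 2 →I1  (I1 integral (f out))
bond 3 →J1  (C2 integral (e out))
bond 4 →I2  (0-jn J1 has e-setter on 3)

bond 0 →J2
bond 1 →J2
bond 2 →I1
bond 3 →J1
bond 4 →I2
bond 5 →Sf1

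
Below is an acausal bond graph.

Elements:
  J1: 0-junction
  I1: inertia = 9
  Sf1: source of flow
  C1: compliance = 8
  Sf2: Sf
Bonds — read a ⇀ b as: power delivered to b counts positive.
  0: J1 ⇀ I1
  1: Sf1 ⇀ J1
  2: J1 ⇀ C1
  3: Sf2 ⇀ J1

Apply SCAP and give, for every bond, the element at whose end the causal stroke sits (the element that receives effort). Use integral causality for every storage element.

bond 1 stroke→Sf1  (Sf1 fixes flow; stroke at Sf1)
bond 3 stroke→Sf2  (Sf2: flow source, stroke at near end)
bond 0 stroke→I1  (I1 outputs flow p/I1)
bond 2 stroke→J1  (J1: last free bond brings effort in)

#0 stroke at I1
#1 stroke at Sf1
#2 stroke at J1
#3 stroke at Sf2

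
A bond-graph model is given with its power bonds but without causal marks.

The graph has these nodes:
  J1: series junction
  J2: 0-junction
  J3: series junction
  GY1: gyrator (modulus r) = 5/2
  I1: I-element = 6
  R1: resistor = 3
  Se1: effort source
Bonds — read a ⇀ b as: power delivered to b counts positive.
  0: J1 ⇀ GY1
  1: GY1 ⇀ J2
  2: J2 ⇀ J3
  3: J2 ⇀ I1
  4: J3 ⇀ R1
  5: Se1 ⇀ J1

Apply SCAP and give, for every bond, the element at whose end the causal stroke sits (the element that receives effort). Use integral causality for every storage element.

b0 |GY1
b1 |GY1
b2 |J2
b3 |I1
b4 |J3
b5 |J1

β5 stroke→J1  (source Se1 imposes e)
β0 stroke→GY1  (only one flow-in slot at J1)
β1 stroke→GY1  (GY1: gyrator matches bond 0)
β3 stroke→I1  (I1 outputs flow p/I1)
β2 stroke→J2  (only one effort-in slot at J2)
β4 stroke→J3  (J3: bond 2 brought flow, rest push out)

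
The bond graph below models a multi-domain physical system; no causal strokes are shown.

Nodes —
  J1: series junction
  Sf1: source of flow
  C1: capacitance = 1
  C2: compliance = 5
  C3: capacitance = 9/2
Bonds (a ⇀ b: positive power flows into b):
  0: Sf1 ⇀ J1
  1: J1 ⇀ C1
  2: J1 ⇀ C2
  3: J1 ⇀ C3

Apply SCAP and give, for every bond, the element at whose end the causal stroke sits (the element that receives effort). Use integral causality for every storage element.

β0 stroke at Sf1
β1 stroke at J1
β2 stroke at J1
β3 stroke at J1

b0 →Sf1  (Sf1 (Sf) sets flow on bond)
b1 →J1  (J1: bond 0 brought flow, rest push out)
b2 →J1  (J1 flow already set via bond 0)
b3 →J1  (common-f at J1 fixed by 0)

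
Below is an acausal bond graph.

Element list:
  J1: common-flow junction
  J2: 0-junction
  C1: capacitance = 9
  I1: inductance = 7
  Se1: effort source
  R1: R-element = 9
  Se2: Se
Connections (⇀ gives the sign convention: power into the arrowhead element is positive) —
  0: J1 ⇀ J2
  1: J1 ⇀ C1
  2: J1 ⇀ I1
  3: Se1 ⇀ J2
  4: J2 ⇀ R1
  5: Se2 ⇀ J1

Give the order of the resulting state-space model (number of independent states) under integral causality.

2  (C1, I1 all integral)

b3 →J2  (source Se1 imposes e)
b5 →J1  (Se2 fixes effort; stroke away)
b0 →J1  (0-jn J2 has e-setter on 3)
b4 →R1  (J2: bond 3 brought effort, rest push out)
b1 →J1  (C1 integral (e out))
b2 →I1  (J1 needs exactly one f-in)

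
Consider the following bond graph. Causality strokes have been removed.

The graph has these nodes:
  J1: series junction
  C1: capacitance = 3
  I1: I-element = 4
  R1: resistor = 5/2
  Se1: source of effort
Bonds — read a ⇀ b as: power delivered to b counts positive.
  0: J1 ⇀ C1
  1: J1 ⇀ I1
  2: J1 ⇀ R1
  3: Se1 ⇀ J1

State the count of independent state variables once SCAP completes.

2  (C1, I1 all integral)

bond 3 stroke→J1  (Se1 (Se) sets effort on bond)
bond 0 stroke→J1  (prefer integral on C1)
bond 1 stroke→I1  (I1: I, integral causality)
bond 2 stroke→J1  (common-f at J1 fixed by 1)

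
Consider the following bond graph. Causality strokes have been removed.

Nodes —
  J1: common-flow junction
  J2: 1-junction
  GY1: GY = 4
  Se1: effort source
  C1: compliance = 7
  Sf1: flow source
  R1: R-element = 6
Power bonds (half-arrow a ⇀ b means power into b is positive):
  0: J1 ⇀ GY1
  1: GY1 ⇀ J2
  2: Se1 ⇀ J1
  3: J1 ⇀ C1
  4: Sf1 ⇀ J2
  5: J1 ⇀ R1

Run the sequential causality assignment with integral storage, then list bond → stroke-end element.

b2 stroke→J1  (Se1: effort source, stroke at far end)
b4 stroke→Sf1  (Sf1: flow source, stroke at near end)
b1 stroke→J2  (J2: bond 4 brought flow, rest push out)
b0 stroke→J1  (GY1 both-in/both-out from 1)
b3 stroke→J1  (C1: C, integral causality)
b5 stroke→R1  (only one flow-in slot at J1)

b0 →J1
b1 →J2
b2 →J1
b3 →J1
b4 →Sf1
b5 →R1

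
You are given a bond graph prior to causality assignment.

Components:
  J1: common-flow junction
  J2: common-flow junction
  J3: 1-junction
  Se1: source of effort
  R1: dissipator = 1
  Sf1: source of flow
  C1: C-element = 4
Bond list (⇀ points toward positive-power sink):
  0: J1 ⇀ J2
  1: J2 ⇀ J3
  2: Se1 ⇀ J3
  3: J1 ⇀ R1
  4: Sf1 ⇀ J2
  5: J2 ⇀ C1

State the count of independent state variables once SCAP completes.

β2 |J3  (Se1: effort source, stroke at far end)
β4 |Sf1  (Sf1: flow source, stroke at near end)
β0 |J2  (J2: bond 4 brought flow, rest push out)
β1 |J2  (J2 flow already set via bond 4)
β5 |J2  (1-jn J2 has f-setter on 4)
β3 |J1  (1-jn J1 has f-setter on 0)

1  (C1 all integral)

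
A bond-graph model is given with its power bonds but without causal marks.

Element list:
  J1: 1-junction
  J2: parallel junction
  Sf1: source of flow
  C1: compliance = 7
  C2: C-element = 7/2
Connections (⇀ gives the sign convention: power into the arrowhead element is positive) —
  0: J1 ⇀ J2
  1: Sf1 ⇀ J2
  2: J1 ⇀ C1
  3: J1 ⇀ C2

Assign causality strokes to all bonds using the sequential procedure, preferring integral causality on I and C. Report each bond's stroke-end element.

β0 |J2
β1 |Sf1
β2 |J1
β3 |J1

#1 |Sf1  (Sf1 fixes flow; stroke at Sf1)
#0 |J2  (only one effort-in slot at J2)
#2 |J1  (common-f at J1 fixed by 0)
#3 |J1  (1-jn J1 has f-setter on 0)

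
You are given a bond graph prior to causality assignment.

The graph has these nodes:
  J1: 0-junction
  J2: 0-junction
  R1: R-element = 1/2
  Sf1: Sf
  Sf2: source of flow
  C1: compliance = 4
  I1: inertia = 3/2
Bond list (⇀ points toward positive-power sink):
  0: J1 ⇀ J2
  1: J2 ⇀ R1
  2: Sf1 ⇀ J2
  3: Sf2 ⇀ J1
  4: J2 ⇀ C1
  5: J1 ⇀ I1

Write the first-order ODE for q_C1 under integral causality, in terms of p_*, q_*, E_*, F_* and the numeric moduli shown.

bond 2 →Sf1  (Sf1: flow source, stroke at near end)
bond 3 →Sf2  (Sf2: flow source, stroke at near end)
bond 4 →J2  (prefer integral on C1)
bond 0 →J1  (J2 effort already set via bond 4)
bond 1 →R1  (J2 effort already set via bond 4)
bond 5 →I1  (J1: bond 0 brought effort, rest push out)

dq_C1/dt = F_Sf1 + F_Sf2 - 2*p_I1/3 - q_C1/2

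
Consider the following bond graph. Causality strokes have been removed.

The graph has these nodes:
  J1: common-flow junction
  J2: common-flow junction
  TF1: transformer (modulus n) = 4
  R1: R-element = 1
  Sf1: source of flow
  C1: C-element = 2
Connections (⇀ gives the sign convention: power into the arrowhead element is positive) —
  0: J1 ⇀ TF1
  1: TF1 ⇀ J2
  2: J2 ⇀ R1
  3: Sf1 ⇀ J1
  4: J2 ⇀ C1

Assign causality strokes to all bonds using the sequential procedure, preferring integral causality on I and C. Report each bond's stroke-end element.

β3 stroke→Sf1  (Sf1: flow source, stroke at near end)
β0 stroke→J1  (common-f at J1 fixed by 3)
β1 stroke→TF1  (TF1 one-in-one-out from 0)
β2 stroke→J2  (J2: bond 1 brought flow, rest push out)
β4 stroke→J2  (common-f at J2 fixed by 1)

b0 |J1
b1 |TF1
b2 |J2
b3 |Sf1
b4 |J2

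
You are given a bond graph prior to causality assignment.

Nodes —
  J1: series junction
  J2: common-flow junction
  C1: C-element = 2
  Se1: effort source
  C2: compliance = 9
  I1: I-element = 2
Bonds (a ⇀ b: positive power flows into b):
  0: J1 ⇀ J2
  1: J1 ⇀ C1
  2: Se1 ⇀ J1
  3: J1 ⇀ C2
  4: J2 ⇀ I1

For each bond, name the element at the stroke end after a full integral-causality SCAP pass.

bond 2 →J1  (Se1: effort source, stroke at far end)
bond 1 →J1  (C1 outputs effort q/C1)
bond 3 →J1  (C2: C, integral causality)
bond 0 →J2  (J1 needs exactly one f-in)
bond 4 →I1  (J2: last free bond brings flow in)

#0 |J2
#1 |J1
#2 |J1
#3 |J1
#4 |I1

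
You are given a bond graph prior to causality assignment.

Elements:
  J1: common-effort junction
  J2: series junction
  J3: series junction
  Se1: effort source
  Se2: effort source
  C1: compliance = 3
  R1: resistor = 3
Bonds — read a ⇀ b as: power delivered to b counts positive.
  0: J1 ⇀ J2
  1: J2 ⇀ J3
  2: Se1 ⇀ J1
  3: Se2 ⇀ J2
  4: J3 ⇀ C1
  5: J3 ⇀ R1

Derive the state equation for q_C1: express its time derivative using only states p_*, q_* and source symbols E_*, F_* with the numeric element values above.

dq_C1/dt = E_Se1/3 + E_Se2/3 - q_C1/9

bond 2 →J1  (Se1 (Se) sets effort on bond)
bond 3 →J2  (source Se2 imposes e)
bond 0 →J2  (J1: bond 2 brought effort, rest push out)
bond 1 →J3  (J2 needs exactly one f-in)
bond 4 →J3  (prefer integral on C1)
bond 5 →R1  (J3 needs exactly one f-in)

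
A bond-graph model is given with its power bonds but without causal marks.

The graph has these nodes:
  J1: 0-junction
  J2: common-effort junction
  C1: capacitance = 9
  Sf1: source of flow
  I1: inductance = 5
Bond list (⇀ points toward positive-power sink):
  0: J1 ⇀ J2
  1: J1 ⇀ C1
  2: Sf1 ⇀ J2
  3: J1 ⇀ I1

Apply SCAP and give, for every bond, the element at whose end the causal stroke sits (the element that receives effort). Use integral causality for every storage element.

#0 stroke at J2
#1 stroke at J1
#2 stroke at Sf1
#3 stroke at I1

#2 stroke→Sf1  (source Sf1 imposes f)
#0 stroke→J2  (only one effort-in slot at J2)
#1 stroke→J1  (prefer integral on C1)
#3 stroke→I1  (0-jn J1 has e-setter on 1)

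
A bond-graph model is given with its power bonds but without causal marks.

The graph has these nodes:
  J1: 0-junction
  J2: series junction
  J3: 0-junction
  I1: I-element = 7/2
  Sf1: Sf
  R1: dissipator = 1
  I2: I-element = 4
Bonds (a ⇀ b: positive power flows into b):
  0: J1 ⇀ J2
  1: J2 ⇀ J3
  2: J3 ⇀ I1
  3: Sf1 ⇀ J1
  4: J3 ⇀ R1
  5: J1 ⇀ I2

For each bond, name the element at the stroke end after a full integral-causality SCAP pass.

b0 stroke at J1
b1 stroke at J2
b2 stroke at I1
b3 stroke at Sf1
b4 stroke at J3
b5 stroke at I2

β3 stroke at Sf1  (Sf1 fixes flow; stroke at Sf1)
β2 stroke at I1  (I1 integral (f out))
β5 stroke at I2  (I2: I, integral causality)
β0 stroke at J1  (J1: last free bond brings effort in)
β1 stroke at J2  (J2: bond 0 brought flow, rest push out)
β4 stroke at J3  (closing 0-jn rule on J3)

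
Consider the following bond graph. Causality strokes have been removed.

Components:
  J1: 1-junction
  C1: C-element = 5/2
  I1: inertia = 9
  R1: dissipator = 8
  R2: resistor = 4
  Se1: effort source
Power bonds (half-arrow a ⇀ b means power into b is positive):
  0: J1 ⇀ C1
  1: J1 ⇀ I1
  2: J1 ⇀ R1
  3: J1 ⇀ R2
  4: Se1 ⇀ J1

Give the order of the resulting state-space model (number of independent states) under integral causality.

2  (C1, I1 all integral)

#4 stroke at J1  (Se1 fixes effort; stroke away)
#0 stroke at J1  (C1 outputs effort q/C1)
#1 stroke at I1  (I1 integral (f out))
#2 stroke at J1  (1-jn J1 has f-setter on 1)
#3 stroke at J1  (common-f at J1 fixed by 1)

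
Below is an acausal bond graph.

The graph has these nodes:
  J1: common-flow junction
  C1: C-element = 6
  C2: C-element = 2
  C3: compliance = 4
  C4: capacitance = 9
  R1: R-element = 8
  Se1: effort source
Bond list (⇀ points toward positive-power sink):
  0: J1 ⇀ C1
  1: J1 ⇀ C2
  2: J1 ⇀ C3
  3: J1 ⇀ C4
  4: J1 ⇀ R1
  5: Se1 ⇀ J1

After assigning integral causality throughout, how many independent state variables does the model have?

bond 5 →J1  (Se1: effort source, stroke at far end)
bond 0 →J1  (C1 outputs effort q/C1)
bond 1 →J1  (C2 outputs effort q/C2)
bond 2 →J1  (prefer integral on C3)
bond 3 →J1  (prefer integral on C4)
bond 4 →R1  (J1 needs exactly one f-in)

4  (C1, C2, C3, C4 all integral)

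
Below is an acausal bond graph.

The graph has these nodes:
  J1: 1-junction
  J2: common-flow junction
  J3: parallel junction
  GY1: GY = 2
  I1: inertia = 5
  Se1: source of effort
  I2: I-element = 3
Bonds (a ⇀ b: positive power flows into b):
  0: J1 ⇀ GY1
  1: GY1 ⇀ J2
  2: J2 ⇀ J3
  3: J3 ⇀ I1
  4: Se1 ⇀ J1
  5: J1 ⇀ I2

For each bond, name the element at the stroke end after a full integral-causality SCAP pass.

β0 stroke→J1
β1 stroke→J2
β2 stroke→J3
β3 stroke→I1
β4 stroke→J1
β5 stroke→I2

b4 stroke at J1  (Se1 fixes effort; stroke away)
b3 stroke at I1  (I1: I, integral causality)
b2 stroke at J3  (J3: last free bond brings effort in)
b1 stroke at J2  (1-jn J2 has f-setter on 2)
b0 stroke at J1  (GY GY1: same side as bond 1)
b5 stroke at I2  (J1: last free bond brings flow in)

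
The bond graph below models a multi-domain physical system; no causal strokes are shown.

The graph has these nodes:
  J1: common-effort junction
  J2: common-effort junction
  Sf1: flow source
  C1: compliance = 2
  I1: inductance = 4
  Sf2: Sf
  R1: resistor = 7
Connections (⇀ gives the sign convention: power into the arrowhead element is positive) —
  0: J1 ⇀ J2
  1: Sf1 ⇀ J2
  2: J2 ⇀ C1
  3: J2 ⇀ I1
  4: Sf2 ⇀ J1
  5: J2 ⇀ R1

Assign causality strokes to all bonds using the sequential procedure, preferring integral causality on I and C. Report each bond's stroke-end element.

bond 0 →J1
bond 1 →Sf1
bond 2 →J2
bond 3 →I1
bond 4 →Sf2
bond 5 →R1

bond 1 →Sf1  (source Sf1 imposes f)
bond 4 →Sf2  (source Sf2 imposes f)
bond 0 →J1  (J1: last free bond brings effort in)
bond 2 →J2  (C1: C, integral causality)
bond 3 →I1  (0-jn J2 has e-setter on 2)
bond 5 →R1  (0-jn J2 has e-setter on 2)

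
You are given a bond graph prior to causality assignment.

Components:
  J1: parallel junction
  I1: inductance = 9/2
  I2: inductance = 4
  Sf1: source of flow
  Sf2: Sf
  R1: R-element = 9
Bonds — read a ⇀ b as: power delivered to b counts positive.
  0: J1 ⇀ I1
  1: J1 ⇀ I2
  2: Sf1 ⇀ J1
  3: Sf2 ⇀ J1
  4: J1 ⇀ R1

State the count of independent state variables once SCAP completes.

2  (I1, I2 all integral)

#2 stroke→Sf1  (Sf1 (Sf) sets flow on bond)
#3 stroke→Sf2  (source Sf2 imposes f)
#0 stroke→I1  (I1 integral (f out))
#1 stroke→I2  (I2: I, integral causality)
#4 stroke→J1  (J1: last free bond brings effort in)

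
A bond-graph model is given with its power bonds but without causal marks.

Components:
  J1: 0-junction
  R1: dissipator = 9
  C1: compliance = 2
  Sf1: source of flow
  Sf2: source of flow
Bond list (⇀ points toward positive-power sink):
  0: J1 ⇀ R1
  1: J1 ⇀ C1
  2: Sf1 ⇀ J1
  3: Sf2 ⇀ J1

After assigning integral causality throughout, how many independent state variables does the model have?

b2 →Sf1  (Sf1 fixes flow; stroke at Sf1)
b3 →Sf2  (Sf2 fixes flow; stroke at Sf2)
b1 →J1  (C1 outputs effort q/C1)
b0 →R1  (J1: bond 1 brought effort, rest push out)

1  (C1 all integral)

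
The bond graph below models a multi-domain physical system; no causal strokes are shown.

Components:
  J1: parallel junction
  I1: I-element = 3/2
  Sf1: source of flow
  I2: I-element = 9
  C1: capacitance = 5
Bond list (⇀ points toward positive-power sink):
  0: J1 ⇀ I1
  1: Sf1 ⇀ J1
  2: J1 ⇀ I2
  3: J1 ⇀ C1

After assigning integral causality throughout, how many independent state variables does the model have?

3  (C1, I1, I2 all integral)

β1 stroke at Sf1  (Sf1 (Sf) sets flow on bond)
β0 stroke at I1  (I1: I, integral causality)
β2 stroke at I2  (I2 outputs flow p/I2)
β3 stroke at J1  (only one effort-in slot at J1)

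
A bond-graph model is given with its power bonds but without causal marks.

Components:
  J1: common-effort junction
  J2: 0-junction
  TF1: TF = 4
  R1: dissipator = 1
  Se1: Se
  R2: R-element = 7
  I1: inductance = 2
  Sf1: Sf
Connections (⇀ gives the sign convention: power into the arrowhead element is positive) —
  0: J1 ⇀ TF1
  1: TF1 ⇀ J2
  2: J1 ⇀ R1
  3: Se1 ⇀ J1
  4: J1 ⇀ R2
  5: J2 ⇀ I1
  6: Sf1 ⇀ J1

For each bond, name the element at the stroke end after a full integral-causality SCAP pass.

bond 3 stroke at J1  (Se1 fixes effort; stroke away)
bond 6 stroke at Sf1  (Sf1 fixes flow; stroke at Sf1)
bond 0 stroke at TF1  (J1 effort already set via bond 3)
bond 2 stroke at R1  (0-jn J1 has e-setter on 3)
bond 4 stroke at R2  (common-e at J1 fixed by 3)
bond 1 stroke at J2  (TF1: transformer flips bond 0)
bond 5 stroke at I1  (0-jn J2 has e-setter on 1)

b0 →TF1
b1 →J2
b2 →R1
b3 →J1
b4 →R2
b5 →I1
b6 →Sf1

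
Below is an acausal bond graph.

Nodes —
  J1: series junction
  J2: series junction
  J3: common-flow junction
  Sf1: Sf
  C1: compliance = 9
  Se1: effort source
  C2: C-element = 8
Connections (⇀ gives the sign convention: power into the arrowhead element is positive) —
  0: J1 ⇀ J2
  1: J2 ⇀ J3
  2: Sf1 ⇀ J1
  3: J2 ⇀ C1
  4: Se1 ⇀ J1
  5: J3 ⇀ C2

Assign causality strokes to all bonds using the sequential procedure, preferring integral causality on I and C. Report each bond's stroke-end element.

β0 stroke→J1
β1 stroke→J2
β2 stroke→Sf1
β3 stroke→J2
β4 stroke→J1
β5 stroke→J3

bond 2 stroke at Sf1  (Sf1 fixes flow; stroke at Sf1)
bond 4 stroke at J1  (Se1 (Se) sets effort on bond)
bond 0 stroke at J1  (1-jn J1 has f-setter on 2)
bond 1 stroke at J2  (J2 flow already set via bond 0)
bond 3 stroke at J2  (J2: bond 0 brought flow, rest push out)
bond 5 stroke at J3  (J3: bond 1 brought flow, rest push out)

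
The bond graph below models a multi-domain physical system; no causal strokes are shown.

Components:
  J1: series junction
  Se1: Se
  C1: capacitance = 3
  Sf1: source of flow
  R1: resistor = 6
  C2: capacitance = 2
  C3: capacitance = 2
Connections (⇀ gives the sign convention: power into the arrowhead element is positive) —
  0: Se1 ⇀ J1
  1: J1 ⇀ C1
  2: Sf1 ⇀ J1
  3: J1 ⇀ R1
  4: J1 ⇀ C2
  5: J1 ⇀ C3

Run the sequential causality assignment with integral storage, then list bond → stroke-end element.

bond 0 |J1  (source Se1 imposes e)
bond 2 |Sf1  (Sf1: flow source, stroke at near end)
bond 1 |J1  (J1 flow already set via bond 2)
bond 3 |J1  (J1: bond 2 brought flow, rest push out)
bond 4 |J1  (1-jn J1 has f-setter on 2)
bond 5 |J1  (common-f at J1 fixed by 2)

β0 stroke→J1
β1 stroke→J1
β2 stroke→Sf1
β3 stroke→J1
β4 stroke→J1
β5 stroke→J1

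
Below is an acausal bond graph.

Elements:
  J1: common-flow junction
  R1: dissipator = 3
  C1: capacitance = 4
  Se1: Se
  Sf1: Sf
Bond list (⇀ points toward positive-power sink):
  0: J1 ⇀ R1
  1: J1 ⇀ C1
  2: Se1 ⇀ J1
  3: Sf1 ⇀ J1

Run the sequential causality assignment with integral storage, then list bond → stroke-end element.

b0 |J1
b1 |J1
b2 |J1
b3 |Sf1

b2 |J1  (Se1: effort source, stroke at far end)
b3 |Sf1  (source Sf1 imposes f)
b0 |J1  (common-f at J1 fixed by 3)
b1 |J1  (common-f at J1 fixed by 3)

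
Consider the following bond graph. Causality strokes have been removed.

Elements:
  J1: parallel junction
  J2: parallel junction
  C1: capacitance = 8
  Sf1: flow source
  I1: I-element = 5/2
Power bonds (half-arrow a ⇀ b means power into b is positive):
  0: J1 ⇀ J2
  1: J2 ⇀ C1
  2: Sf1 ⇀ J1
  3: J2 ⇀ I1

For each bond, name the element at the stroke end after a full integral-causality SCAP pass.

b0 →J1
b1 →J2
b2 →Sf1
b3 →I1

β2 stroke at Sf1  (Sf1 (Sf) sets flow on bond)
β0 stroke at J1  (closing 0-jn rule on J1)
β1 stroke at J2  (prefer integral on C1)
β3 stroke at I1  (0-jn J2 has e-setter on 1)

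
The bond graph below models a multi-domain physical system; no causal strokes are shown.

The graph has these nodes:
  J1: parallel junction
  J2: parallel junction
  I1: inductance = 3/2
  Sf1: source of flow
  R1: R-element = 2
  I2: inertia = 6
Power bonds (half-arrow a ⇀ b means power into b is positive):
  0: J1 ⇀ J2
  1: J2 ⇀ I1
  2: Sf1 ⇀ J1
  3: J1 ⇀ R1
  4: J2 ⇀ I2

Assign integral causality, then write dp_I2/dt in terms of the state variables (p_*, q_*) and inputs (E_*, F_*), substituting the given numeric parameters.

β2 |Sf1  (Sf1: flow source, stroke at near end)
β1 |I1  (I1 integral (f out))
β4 |I2  (I2 outputs flow p/I2)
β0 |J2  (only one effort-in slot at J2)
β3 |J1  (J1 needs exactly one e-in)

dp_I2/dt = 2*F_Sf1 - 4*p_I1/3 - p_I2/3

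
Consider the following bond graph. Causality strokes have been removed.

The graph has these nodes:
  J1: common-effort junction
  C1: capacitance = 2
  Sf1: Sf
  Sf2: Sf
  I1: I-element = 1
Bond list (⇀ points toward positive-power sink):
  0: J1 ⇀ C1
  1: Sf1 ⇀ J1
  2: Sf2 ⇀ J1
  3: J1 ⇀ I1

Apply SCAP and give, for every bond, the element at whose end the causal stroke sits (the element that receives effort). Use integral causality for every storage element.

b1 stroke at Sf1  (source Sf1 imposes f)
b2 stroke at Sf2  (Sf2 fixes flow; stroke at Sf2)
b0 stroke at J1  (prefer integral on C1)
b3 stroke at I1  (0-jn J1 has e-setter on 0)

bond 0 →J1
bond 1 →Sf1
bond 2 →Sf2
bond 3 →I1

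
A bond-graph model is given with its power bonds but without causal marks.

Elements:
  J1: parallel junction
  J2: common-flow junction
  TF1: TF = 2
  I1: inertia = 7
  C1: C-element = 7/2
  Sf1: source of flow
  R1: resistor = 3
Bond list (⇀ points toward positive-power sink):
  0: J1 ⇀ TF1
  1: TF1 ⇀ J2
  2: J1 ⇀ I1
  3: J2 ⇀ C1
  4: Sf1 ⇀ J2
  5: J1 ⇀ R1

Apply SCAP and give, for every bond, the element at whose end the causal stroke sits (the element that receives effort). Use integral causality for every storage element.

#4 stroke at Sf1  (Sf1 (Sf) sets flow on bond)
#1 stroke at J2  (1-jn J2 has f-setter on 4)
#3 stroke at J2  (J2: bond 4 brought flow, rest push out)
#0 stroke at TF1  (through TF1, causality passes straight; one stroke at TF1)
#2 stroke at I1  (I1: I, integral causality)
#5 stroke at J1  (J1 needs exactly one e-in)

#0 |TF1
#1 |J2
#2 |I1
#3 |J2
#4 |Sf1
#5 |J1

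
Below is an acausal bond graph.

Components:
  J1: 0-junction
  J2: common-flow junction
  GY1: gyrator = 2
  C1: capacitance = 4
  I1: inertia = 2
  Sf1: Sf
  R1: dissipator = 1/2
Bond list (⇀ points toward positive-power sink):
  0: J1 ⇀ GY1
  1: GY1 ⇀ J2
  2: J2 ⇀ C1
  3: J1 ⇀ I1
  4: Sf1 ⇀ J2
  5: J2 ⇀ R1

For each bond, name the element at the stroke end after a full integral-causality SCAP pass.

bond 4 |Sf1  (Sf1: flow source, stroke at near end)
bond 1 |J2  (J2: bond 4 brought flow, rest push out)
bond 2 |J2  (1-jn J2 has f-setter on 4)
bond 5 |J2  (J2: bond 4 brought flow, rest push out)
bond 0 |J1  (GY1 both-in/both-out from 1)
bond 3 |I1  (0-jn J1 has e-setter on 0)

b0 stroke at J1
b1 stroke at J2
b2 stroke at J2
b3 stroke at I1
b4 stroke at Sf1
b5 stroke at J2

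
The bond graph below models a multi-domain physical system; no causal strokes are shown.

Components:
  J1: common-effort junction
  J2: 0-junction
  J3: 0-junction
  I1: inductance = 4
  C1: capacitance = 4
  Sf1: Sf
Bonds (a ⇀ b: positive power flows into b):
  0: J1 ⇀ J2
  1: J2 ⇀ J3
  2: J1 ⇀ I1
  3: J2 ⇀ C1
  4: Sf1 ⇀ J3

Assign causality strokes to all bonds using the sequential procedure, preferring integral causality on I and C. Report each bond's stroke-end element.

#0 stroke→J1
#1 stroke→J3
#2 stroke→I1
#3 stroke→J2
#4 stroke→Sf1

b4 stroke at Sf1  (Sf1 fixes flow; stroke at Sf1)
b1 stroke at J3  (J3: last free bond brings effort in)
b2 stroke at I1  (prefer integral on I1)
b0 stroke at J1  (closing 0-jn rule on J1)
b3 stroke at J2  (closing 0-jn rule on J2)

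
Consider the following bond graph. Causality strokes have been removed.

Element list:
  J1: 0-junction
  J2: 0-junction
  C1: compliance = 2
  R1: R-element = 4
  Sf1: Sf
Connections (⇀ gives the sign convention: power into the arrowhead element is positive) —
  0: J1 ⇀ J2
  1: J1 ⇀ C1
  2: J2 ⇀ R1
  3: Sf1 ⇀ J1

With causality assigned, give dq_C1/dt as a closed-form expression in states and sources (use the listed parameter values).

dq_C1/dt = F_Sf1 - q_C1/8

b3 |Sf1  (Sf1 (Sf) sets flow on bond)
b1 |J1  (C1: C, integral causality)
b0 |J2  (J1: bond 1 brought effort, rest push out)
b2 |R1  (0-jn J2 has e-setter on 0)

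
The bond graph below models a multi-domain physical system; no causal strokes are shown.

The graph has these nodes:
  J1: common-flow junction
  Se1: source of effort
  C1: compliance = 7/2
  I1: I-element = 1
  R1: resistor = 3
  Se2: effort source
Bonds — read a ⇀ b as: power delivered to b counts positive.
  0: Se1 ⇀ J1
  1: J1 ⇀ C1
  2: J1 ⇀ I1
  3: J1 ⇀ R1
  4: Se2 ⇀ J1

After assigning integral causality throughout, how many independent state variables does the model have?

2  (C1, I1 all integral)

b0 |J1  (Se1: effort source, stroke at far end)
b4 |J1  (Se2 fixes effort; stroke away)
b1 |J1  (C1: C, integral causality)
b2 |I1  (prefer integral on I1)
b3 |J1  (1-jn J1 has f-setter on 2)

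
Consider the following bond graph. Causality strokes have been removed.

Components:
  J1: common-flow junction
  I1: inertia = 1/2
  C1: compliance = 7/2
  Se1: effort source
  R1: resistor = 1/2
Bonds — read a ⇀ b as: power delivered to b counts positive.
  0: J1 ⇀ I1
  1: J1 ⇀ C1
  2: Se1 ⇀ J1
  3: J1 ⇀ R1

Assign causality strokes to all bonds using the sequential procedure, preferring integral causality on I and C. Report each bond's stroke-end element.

β0 →I1
β1 →J1
β2 →J1
β3 →J1

#2 stroke at J1  (Se1 (Se) sets effort on bond)
#0 stroke at I1  (I1 integral (f out))
#1 stroke at J1  (J1 flow already set via bond 0)
#3 stroke at J1  (1-jn J1 has f-setter on 0)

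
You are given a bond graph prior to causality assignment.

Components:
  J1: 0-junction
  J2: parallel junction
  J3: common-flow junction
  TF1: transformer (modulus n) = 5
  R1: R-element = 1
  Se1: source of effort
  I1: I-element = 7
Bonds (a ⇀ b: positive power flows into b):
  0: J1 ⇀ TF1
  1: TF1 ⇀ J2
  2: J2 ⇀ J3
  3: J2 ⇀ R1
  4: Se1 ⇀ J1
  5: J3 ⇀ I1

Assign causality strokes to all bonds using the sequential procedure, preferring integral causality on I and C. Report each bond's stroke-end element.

bond 0 stroke at TF1
bond 1 stroke at J2
bond 2 stroke at J3
bond 3 stroke at R1
bond 4 stroke at J1
bond 5 stroke at I1

bond 4 |J1  (Se1: effort source, stroke at far end)
bond 0 |TF1  (J1 effort already set via bond 4)
bond 1 |J2  (TF1: transformer flips bond 0)
bond 2 |J3  (common-e at J2 fixed by 1)
bond 3 |R1  (J2 effort already set via bond 1)
bond 5 |I1  (J3 needs exactly one f-in)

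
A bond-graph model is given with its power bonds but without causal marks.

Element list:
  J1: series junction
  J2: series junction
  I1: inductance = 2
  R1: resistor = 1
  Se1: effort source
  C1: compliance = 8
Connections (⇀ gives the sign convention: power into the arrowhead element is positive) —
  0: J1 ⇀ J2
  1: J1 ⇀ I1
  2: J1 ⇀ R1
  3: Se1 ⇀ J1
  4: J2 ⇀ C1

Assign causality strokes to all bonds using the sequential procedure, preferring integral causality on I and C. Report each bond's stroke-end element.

#0 stroke at J1
#1 stroke at I1
#2 stroke at J1
#3 stroke at J1
#4 stroke at J2

bond 3 |J1  (Se1 (Se) sets effort on bond)
bond 1 |I1  (I1 integral (f out))
bond 0 |J1  (1-jn J1 has f-setter on 1)
bond 2 |J1  (common-f at J1 fixed by 1)
bond 4 |J2  (J2 flow already set via bond 0)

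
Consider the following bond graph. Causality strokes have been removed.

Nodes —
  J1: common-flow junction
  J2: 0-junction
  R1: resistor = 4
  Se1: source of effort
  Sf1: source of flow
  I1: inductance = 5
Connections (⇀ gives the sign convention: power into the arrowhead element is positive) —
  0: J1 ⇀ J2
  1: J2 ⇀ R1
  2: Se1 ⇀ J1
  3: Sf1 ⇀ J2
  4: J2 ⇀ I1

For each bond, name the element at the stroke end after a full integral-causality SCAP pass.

b2 stroke at J1  (Se1 (Se) sets effort on bond)
b3 stroke at Sf1  (Sf1 (Sf) sets flow on bond)
b0 stroke at J2  (closing 1-jn rule on J1)
b1 stroke at R1  (common-e at J2 fixed by 0)
b4 stroke at I1  (J2: bond 0 brought effort, rest push out)

β0 stroke at J2
β1 stroke at R1
β2 stroke at J1
β3 stroke at Sf1
β4 stroke at I1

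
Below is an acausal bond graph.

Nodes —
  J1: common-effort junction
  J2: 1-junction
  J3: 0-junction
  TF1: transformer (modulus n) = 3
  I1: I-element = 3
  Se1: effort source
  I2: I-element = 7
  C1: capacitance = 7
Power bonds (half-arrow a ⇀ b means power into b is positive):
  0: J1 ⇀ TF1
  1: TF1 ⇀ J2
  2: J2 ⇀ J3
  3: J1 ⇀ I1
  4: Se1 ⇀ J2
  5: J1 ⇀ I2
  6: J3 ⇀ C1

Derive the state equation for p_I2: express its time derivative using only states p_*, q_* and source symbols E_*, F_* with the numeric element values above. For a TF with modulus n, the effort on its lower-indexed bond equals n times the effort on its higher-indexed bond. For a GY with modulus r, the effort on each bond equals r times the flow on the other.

#4 →J2  (Se1 fixes effort; stroke away)
#3 →I1  (I1 outputs flow p/I1)
#5 →I2  (prefer integral on I2)
#0 →J1  (closing 0-jn rule on J1)
#1 →TF1  (TF1 one-in-one-out from 0)
#2 →J2  (1-jn J2 has f-setter on 1)
#6 →J3  (J3: last free bond brings effort in)

dp_I2/dt = -3*E_Se1 + 3*q_C1/7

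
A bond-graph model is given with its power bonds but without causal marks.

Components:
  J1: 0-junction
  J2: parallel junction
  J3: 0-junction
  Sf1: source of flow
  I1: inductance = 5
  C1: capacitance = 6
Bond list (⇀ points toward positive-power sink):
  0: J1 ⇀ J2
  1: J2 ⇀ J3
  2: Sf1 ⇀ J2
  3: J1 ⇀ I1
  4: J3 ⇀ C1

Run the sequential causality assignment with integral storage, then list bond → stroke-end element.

b2 →Sf1  (Sf1: flow source, stroke at near end)
b3 →I1  (prefer integral on I1)
b0 →J1  (only one effort-in slot at J1)
b1 →J2  (J2 needs exactly one e-in)
b4 →J3  (J3 needs exactly one e-in)

b0 |J1
b1 |J2
b2 |Sf1
b3 |I1
b4 |J3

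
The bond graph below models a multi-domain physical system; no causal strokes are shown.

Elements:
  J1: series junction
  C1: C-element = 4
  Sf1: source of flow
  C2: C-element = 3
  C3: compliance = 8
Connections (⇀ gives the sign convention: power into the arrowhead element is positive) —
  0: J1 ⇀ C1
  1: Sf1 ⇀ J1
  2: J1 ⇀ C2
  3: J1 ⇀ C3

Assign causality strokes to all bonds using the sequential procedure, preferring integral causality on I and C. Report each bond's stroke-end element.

bond 1 |Sf1  (Sf1: flow source, stroke at near end)
bond 0 |J1  (J1 flow already set via bond 1)
bond 2 |J1  (common-f at J1 fixed by 1)
bond 3 |J1  (J1 flow already set via bond 1)

β0 |J1
β1 |Sf1
β2 |J1
β3 |J1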